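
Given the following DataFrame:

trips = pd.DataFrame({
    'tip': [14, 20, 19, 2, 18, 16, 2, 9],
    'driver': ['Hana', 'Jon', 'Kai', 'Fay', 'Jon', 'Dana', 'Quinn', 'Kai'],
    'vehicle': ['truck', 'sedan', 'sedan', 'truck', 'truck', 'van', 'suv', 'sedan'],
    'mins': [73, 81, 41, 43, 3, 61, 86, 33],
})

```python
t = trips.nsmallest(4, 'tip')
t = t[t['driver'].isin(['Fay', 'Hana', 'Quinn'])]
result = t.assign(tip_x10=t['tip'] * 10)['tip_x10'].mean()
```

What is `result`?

take 4 rows with smallest tip:
   tip driver vehicle  mins
3    2    Fay   truck    43
6    2  Quinn     suv    86
7    9    Kai   sedan    33
0   14   Hana   truck    73
filter rows where driver in ['Fay', 'Hana', 'Quinn']:
   tip driver vehicle  mins
3    2    Fay   truck    43
6    2  Quinn     suv    86
0   14   Hana   truck    73
add column tip_x10 = t['tip'] * 10:
   tip driver vehicle  mins  tip_x10
3    2    Fay   truck    43       20
6    2  Quinn     suv    86       20
0   14   Hana   truck    73      140
Hence 60.0.

60.0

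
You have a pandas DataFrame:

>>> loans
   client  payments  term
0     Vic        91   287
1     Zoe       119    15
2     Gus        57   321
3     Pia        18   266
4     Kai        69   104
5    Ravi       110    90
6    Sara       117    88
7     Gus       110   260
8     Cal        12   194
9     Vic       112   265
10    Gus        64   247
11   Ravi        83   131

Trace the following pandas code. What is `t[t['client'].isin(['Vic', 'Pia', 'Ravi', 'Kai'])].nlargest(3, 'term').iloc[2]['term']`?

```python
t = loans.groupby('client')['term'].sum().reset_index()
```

221

group by client, sum of term:
client
Cal     194
Gus     828
Kai     104
Pia     266
Ravi    221
Sara     88
Vic     552
Zoe      15
Name: term, dtype: int64
reset_index():
  client  term
0    Cal   194
1    Gus   828
2    Kai   104
3    Pia   266
4   Ravi   221
5   Sara    88
6    Vic   552
7    Zoe    15
filter rows where client in ['Vic', 'Pia', 'Ravi', 'Kai']:
  client  term
2    Kai   104
3    Pia   266
4   Ravi   221
6    Vic   552
take 3 rows with largest term:
  client  term
6    Vic   552
3    Pia   266
4   Ravi   221
Finally, value at position 2, column 'term' = 221.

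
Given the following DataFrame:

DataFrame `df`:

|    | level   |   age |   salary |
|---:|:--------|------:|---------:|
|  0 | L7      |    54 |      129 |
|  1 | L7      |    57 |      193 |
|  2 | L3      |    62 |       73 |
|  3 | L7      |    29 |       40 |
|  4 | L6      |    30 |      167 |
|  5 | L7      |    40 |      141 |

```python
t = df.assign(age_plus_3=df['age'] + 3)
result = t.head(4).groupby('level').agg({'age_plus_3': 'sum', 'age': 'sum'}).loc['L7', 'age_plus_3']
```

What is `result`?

add column age_plus_3 = df['age'] + 3:
  level  age  salary  age_plus_3
0    L7   54     129          57
1    L7   57     193          60
2    L3   62      73          65
3    L7   29      40          32
4    L6   30     167          33
5    L7   40     141          43
take first 4 rows:
  level  age  salary  age_plus_3
0    L7   54     129          57
1    L7   57     193          60
2    L3   62      73          65
3    L7   29      40          32
group by level: sum(age_plus_3), sum(age):
       age_plus_3  age
level                 
L3             65   62
L7            149  140
The value at row 'L7', column 'age_plus_3' is 149.

149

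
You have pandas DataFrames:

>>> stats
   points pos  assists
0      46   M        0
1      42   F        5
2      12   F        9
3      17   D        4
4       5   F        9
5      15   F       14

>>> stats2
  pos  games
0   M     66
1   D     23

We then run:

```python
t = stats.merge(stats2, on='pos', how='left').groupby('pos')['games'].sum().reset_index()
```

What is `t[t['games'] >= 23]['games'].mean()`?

44.5

merge on 'pos' (how='left') → 6 rows:
   points pos  assists  games
0      46   M        0   66.0
1      42   F        5    NaN
2      12   F        9    NaN
3      17   D        4   23.0
4       5   F        9    NaN
5      15   F       14    NaN
group by pos, sum of games:
pos
D    23.0
F     0.0
M    66.0
Name: games, dtype: float64
reset_index():
  pos  games
0   D   23.0
1   F    0.0
2   M   66.0
filter rows where games >= 23:
  pos  games
0   D   23.0
2   M   66.0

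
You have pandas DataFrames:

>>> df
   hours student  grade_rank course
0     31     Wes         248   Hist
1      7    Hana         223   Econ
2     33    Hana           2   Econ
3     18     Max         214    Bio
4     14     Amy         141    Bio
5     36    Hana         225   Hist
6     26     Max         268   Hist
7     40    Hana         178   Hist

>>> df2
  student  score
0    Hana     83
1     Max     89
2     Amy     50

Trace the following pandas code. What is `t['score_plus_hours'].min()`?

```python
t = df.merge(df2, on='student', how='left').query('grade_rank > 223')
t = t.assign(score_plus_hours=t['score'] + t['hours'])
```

merge on 'student' (how='left') → 8 rows:
   hours student  grade_rank course  score
0     31     Wes         248   Hist    NaN
1      7    Hana         223   Econ   83.0
2     33    Hana           2   Econ   83.0
3     18     Max         214    Bio   89.0
4     14     Amy         141    Bio   50.0
5     36    Hana         225   Hist   83.0
6     26     Max         268   Hist   89.0
7     40    Hana         178   Hist   83.0
filter rows where grade_rank > 223:
   hours student  grade_rank course  score
0     31     Wes         248   Hist    NaN
5     36    Hana         225   Hist   83.0
6     26     Max         268   Hist   89.0
add column score_plus_hours = t['score'] + t['hours']:
   hours student  grade_rank course  score  score_plus_hours
0     31     Wes         248   Hist    NaN               NaN
5     36    Hana         225   Hist   83.0             119.0
6     26     Max         268   Hist   89.0             115.0
Reading off the min of column 'score_plus_hours', we get 115.0.

115.0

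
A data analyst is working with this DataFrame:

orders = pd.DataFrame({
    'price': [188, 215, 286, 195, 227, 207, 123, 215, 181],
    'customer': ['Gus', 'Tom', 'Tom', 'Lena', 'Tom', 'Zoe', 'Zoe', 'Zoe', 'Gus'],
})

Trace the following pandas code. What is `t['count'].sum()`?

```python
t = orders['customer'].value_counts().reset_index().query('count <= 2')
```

3

value_counts of customer:
customer
Tom     3
Zoe     3
Gus     2
Lena    1
Name: count, dtype: int64
reset_index():
  customer  count
0      Tom      3
1      Zoe      3
2      Gus      2
3     Lena      1
filter rows where count <= 2:
  customer  count
2      Gus      2
3     Lena      1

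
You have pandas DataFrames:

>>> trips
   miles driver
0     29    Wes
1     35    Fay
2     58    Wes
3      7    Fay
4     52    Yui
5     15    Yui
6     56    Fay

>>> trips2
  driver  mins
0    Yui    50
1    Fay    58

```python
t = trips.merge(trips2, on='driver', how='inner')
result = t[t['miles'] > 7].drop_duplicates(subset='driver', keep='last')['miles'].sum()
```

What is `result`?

merge on 'driver' (how='inner') → 5 rows:
   miles driver  mins
0     35    Fay    58
1      7    Fay    58
2     52    Yui    50
3     15    Yui    50
4     56    Fay    58
filter rows where miles > 7:
   miles driver  mins
0     35    Fay    58
2     52    Yui    50
3     15    Yui    50
4     56    Fay    58
drop duplicate driver (keep=last):
   miles driver  mins
3     15    Yui    50
4     56    Fay    58
Reading off the sum of column 'miles', we get 71.

71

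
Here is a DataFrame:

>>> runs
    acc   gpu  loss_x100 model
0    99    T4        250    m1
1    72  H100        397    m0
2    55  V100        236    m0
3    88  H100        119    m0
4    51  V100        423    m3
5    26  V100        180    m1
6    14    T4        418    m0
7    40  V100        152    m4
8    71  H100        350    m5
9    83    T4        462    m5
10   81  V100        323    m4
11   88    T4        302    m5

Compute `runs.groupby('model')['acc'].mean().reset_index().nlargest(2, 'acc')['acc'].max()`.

80.6666666667

group by model, mean of acc:
model
m0    57.250000
m1    62.500000
m3    51.000000
m4    60.500000
m5    80.666667
Name: acc, dtype: float64
reset_index():
  model        acc
0    m0  57.250000
1    m1  62.500000
2    m3  51.000000
3    m4  60.500000
4    m5  80.666667
take 2 rows with largest acc:
  model        acc
4    m5  80.666667
1    m1  62.500000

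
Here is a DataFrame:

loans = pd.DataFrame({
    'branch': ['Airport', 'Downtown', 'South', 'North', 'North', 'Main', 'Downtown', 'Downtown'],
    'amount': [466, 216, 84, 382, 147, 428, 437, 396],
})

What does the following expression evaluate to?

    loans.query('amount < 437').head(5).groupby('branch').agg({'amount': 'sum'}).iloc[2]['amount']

filter rows where amount < 437:
     branch  amount
1  Downtown     216
2     South      84
3     North     382
4     North     147
5      Main     428
7  Downtown     396
take first 5 rows:
     branch  amount
1  Downtown     216
2     South      84
3     North     382
4     North     147
5      Main     428
group by branch, sum of amount:
          amount
branch          
Downtown     216
Main         428
North        529
South         84
Then the value at position 2, column 'amount': 529

529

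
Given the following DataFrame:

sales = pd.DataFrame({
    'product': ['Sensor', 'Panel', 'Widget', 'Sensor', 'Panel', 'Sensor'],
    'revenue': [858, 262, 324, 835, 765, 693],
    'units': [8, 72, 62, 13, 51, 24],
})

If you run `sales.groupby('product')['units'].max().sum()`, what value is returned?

group by product, max of units:
product
Panel     72
Sensor    24
Widget    62
Name: units, dtype: int64
So sum() = 158.

158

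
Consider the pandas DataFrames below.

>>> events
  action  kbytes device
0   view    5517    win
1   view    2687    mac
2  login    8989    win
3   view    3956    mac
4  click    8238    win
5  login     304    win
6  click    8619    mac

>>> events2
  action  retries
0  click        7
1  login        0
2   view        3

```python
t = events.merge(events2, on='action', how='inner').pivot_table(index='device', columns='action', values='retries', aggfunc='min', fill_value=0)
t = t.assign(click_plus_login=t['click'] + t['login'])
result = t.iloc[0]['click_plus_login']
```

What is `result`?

7

merge on 'action' (how='inner') → 7 rows:
  action  kbytes device  retries
0   view    5517    win        3
1   view    2687    mac        3
2  login    8989    win        0
3   view    3956    mac        3
4  click    8238    win        7
5  login     304    win        0
6  click    8619    mac        7
pivot: rows=device, cols=action, min(retries):
action  click  login  view
device                    
mac         7      0     3
win         7      0     3
add column click_plus_login = t['click'] + t['login']:
action  click  login  view  click_plus_login
device                                      
mac         7      0     3                 7
win         7      0     3                 7
Taking the value at position 0, column 'click_plus_login' gives 7.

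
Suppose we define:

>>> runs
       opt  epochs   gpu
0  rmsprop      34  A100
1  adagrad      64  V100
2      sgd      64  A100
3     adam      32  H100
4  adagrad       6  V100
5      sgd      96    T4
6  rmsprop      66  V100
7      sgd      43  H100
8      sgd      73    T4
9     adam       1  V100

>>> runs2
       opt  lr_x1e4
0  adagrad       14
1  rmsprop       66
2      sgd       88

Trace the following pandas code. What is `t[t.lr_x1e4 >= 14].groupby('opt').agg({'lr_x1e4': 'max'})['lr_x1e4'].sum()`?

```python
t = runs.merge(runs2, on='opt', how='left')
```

merge on 'opt' (how='left') → 10 rows:
       opt  epochs   gpu  lr_x1e4
0  rmsprop      34  A100     66.0
1  adagrad      64  V100     14.0
2      sgd      64  A100     88.0
3     adam      32  H100      NaN
4  adagrad       6  V100     14.0
5      sgd      96    T4     88.0
6  rmsprop      66  V100     66.0
7      sgd      43  H100     88.0
8      sgd      73    T4     88.0
9     adam       1  V100      NaN
filter rows where lr_x1e4 >= 14:
       opt  epochs   gpu  lr_x1e4
0  rmsprop      34  A100     66.0
1  adagrad      64  V100     14.0
2      sgd      64  A100     88.0
4  adagrad       6  V100     14.0
5      sgd      96    T4     88.0
6  rmsprop      66  V100     66.0
7      sgd      43  H100     88.0
8      sgd      73    T4     88.0
group by opt, max of lr_x1e4:
         lr_x1e4
opt             
adagrad     14.0
rmsprop     66.0
sgd         88.0
Finally, sum of column 'lr_x1e4' = 168.0.

168.0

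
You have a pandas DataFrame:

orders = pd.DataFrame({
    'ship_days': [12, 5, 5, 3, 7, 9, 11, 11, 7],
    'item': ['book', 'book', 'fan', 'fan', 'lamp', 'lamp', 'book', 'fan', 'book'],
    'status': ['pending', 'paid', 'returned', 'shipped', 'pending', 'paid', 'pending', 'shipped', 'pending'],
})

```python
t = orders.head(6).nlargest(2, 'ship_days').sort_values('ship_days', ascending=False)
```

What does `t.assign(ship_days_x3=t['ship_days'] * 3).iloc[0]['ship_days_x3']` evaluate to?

36

take first 6 rows:
   ship_days  item    status
0         12  book   pending
1          5  book      paid
2          5   fan  returned
3          3   fan   shipped
4          7  lamp   pending
5          9  lamp      paid
take 2 rows with largest ship_days:
   ship_days  item   status
0         12  book  pending
5          9  lamp     paid
sort by ship_days descending:
   ship_days  item   status
0         12  book  pending
5          9  lamp     paid
add column ship_days_x3 = t['ship_days'] * 3:
   ship_days  item   status  ship_days_x3
0         12  book  pending            36
5          9  lamp     paid            27
value at position 0, column 'ship_days_x3' → 36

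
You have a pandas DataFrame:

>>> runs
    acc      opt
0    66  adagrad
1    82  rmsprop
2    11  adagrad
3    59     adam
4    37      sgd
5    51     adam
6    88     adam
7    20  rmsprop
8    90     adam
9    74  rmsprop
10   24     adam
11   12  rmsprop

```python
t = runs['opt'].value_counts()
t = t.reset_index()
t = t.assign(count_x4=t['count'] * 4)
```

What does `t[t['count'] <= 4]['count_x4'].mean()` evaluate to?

9.33333333333

value_counts of opt:
opt
adam       5
rmsprop    4
adagrad    2
sgd        1
Name: count, dtype: int64
reset_index():
       opt  count
0     adam      5
1  rmsprop      4
2  adagrad      2
3      sgd      1
add column count_x4 = t['count'] * 4:
       opt  count  count_x4
0     adam      5        20
1  rmsprop      4        16
2  adagrad      2         8
3      sgd      1         4
filter rows where count <= 4:
       opt  count  count_x4
1  rmsprop      4        16
2  adagrad      2         8
3      sgd      1         4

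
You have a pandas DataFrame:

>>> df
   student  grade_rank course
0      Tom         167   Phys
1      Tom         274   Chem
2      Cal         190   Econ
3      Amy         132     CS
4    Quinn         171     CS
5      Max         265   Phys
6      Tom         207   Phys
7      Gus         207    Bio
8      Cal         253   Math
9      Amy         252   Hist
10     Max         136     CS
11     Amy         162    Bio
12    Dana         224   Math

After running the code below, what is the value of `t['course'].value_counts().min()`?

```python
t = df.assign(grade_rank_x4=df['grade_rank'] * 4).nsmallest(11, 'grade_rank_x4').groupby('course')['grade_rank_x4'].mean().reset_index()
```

add column grade_rank_x4 = df['grade_rank'] * 4:
   student  grade_rank course  grade_rank_x4
0      Tom         167   Phys            668
1      Tom         274   Chem           1096
2      Cal         190   Econ            760
3      Amy         132     CS            528
4    Quinn         171     CS            684
5      Max         265   Phys           1060
6      Tom         207   Phys            828
7      Gus         207    Bio            828
8      Cal         253   Math           1012
9      Amy         252   Hist           1008
10     Max         136     CS            544
11     Amy         162    Bio            648
12    Dana         224   Math            896
take 11 rows with smallest grade_rank_x4:
   student  grade_rank course  grade_rank_x4
3      Amy         132     CS            528
10     Max         136     CS            544
11     Amy         162    Bio            648
0      Tom         167   Phys            668
4    Quinn         171     CS            684
2      Cal         190   Econ            760
6      Tom         207   Phys            828
7      Gus         207    Bio            828
12    Dana         224   Math            896
9      Amy         252   Hist           1008
8      Cal         253   Math           1012
group by course, mean of grade_rank_x4:
course
Bio      738.000000
CS       585.333333
Econ     760.000000
Hist    1008.000000
Math     954.000000
Phys     748.000000
Name: grade_rank_x4, dtype: float64
reset_index():
  course  grade_rank_x4
0    Bio     738.000000
1     CS     585.333333
2   Econ     760.000000
3   Hist    1008.000000
4   Math     954.000000
5   Phys     748.000000
value_counts of course:
course
Bio     1
CS      1
Econ    1
Hist    1
Math    1
Phys    1
Name: count, dtype: int64

1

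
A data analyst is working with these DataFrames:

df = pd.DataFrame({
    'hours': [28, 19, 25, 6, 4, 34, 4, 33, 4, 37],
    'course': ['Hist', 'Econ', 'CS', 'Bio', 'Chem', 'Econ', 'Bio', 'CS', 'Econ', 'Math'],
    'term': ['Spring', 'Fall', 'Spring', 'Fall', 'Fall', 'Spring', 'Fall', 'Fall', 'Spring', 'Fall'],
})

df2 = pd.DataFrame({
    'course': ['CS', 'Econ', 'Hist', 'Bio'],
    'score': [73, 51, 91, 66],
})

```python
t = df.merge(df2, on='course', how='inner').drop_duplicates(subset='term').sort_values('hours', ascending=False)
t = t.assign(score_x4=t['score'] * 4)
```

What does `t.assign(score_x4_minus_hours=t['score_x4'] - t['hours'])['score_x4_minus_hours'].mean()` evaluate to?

merge on 'course' (how='inner') → 8 rows:
   hours course    term  score
0     28   Hist  Spring     91
1     19   Econ    Fall     51
2     25     CS  Spring     73
3      6    Bio    Fall     66
4     34   Econ  Spring     51
5      4    Bio    Fall     66
6     33     CS    Fall     73
7      4   Econ  Spring     51
drop duplicate term (keep=first):
   hours course    term  score
0     28   Hist  Spring     91
1     19   Econ    Fall     51
sort by hours descending:
   hours course    term  score
0     28   Hist  Spring     91
1     19   Econ    Fall     51
add column score_x4 = t['score'] * 4:
   hours course    term  score  score_x4
0     28   Hist  Spring     91       364
1     19   Econ    Fall     51       204
add column score_x4_minus_hours = t['score_x4'] - t['hours']:
   hours course    term  score  score_x4  score_x4_minus_hours
0     28   Hist  Spring     91       364                   336
1     19   Econ    Fall     51       204                   185

260.5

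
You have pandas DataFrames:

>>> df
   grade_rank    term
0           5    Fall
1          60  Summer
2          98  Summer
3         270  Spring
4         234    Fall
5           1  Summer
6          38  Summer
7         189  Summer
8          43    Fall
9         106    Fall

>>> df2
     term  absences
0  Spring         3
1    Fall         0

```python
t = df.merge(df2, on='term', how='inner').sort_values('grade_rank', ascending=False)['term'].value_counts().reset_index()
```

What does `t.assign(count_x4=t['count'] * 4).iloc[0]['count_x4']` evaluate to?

16

merge on 'term' (how='inner') → 5 rows:
   grade_rank    term  absences
0           5    Fall         0
1         270  Spring         3
2         234    Fall         0
3          43    Fall         0
4         106    Fall         0
sort by grade_rank descending:
   grade_rank    term  absences
1         270  Spring         3
2         234    Fall         0
4         106    Fall         0
3          43    Fall         0
0           5    Fall         0
value_counts of term:
term
Fall      4
Spring    1
Name: count, dtype: int64
reset_index():
     term  count
0    Fall      4
1  Spring      1
add column count_x4 = t['count'] * 4:
     term  count  count_x4
0    Fall      4        16
1  Spring      1         4
Reading off the value at position 0, column 'count_x4', we get 16.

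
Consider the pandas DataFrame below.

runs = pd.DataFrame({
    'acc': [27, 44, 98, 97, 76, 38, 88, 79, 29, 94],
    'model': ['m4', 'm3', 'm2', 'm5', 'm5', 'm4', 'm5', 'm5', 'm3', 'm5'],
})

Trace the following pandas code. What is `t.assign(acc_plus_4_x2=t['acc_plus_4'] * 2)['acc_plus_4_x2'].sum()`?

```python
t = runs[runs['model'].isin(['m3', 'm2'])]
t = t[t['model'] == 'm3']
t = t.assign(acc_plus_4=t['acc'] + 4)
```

162

filter rows where model in ['m3', 'm2']:
   acc model
1   44    m3
2   98    m2
8   29    m3
filter rows where model == 'm3':
   acc model
1   44    m3
8   29    m3
add column acc_plus_4 = t['acc'] + 4:
   acc model  acc_plus_4
1   44    m3          48
8   29    m3          33
add column acc_plus_4_x2 = t['acc_plus_4'] * 2:
   acc model  acc_plus_4  acc_plus_4_x2
1   44    m3          48             96
8   29    m3          33             66
Hence 162.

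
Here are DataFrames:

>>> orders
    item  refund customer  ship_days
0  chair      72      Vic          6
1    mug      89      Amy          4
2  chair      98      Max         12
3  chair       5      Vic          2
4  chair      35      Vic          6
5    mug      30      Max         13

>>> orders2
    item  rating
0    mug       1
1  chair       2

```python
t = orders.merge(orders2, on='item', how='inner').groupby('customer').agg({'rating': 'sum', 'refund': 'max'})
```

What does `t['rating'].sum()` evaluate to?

merge on 'item' (how='inner') → 6 rows:
    item  refund customer  ship_days  rating
0  chair      72      Vic          6       2
1    mug      89      Amy          4       1
2  chair      98      Max         12       2
3  chair       5      Vic          2       2
4  chair      35      Vic          6       2
5    mug      30      Max         13       1
group by customer: sum(rating), max(refund):
          rating  refund
customer                
Amy            1      89
Max            3      98
Vic            6      72
Taking the sum of column 'rating' gives 10.

10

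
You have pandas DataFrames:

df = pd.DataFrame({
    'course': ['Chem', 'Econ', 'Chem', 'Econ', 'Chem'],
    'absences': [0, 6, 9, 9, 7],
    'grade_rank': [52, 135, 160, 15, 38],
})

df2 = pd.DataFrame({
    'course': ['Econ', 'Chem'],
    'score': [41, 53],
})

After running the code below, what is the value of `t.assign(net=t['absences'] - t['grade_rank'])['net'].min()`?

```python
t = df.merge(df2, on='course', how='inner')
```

merge on 'course' (how='inner') → 5 rows:
  course  absences  grade_rank  score
0   Chem         0          52     53
1   Econ         6         135     41
2   Chem         9         160     53
3   Econ         9          15     41
4   Chem         7          38     53
add column net = t['absences'] - t['grade_rank']:
  course  absences  grade_rank  score  net
0   Chem         0          52     53  -52
1   Econ         6         135     41 -129
2   Chem         9         160     53 -151
3   Econ         9          15     41   -6
4   Chem         7          38     53  -31
Reading off the min of column 'net', we get -151.

-151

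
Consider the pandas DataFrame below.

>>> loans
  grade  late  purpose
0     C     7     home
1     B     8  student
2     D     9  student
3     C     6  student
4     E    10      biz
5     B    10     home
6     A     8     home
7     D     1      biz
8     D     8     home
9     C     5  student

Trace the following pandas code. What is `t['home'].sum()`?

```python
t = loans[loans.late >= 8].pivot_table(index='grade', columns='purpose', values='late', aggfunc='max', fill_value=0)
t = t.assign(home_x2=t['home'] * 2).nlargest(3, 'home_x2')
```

filter rows where late >= 8:
  grade  late  purpose
1     B     8  student
2     D     9  student
4     E    10      biz
5     B    10     home
6     A     8     home
8     D     8     home
pivot: rows=grade, cols=purpose, max(late):
purpose  biz  home  student
grade                      
A          0     8        0
B          0    10        8
D          0     8        9
E         10     0        0
add column home_x2 = t['home'] * 2:
purpose  biz  home  student  home_x2
grade                               
A          0     8        0       16
B          0    10        8       20
D          0     8        9       16
E         10     0        0        0
take 3 rows with largest home_x2:
purpose  biz  home  student  home_x2
grade                               
B          0    10        8       20
A          0     8        0       16
D          0     8        9       16
sum of column 'home' → 26

26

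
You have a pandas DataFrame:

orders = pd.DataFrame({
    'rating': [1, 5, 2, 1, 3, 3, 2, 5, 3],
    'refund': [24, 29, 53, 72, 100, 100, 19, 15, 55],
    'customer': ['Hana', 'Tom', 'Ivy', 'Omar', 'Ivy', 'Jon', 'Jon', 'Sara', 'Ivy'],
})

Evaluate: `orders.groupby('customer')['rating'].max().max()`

5

group by customer, max of rating:
customer
Hana    1
Ivy     3
Jon     3
Omar    1
Sara    5
Tom     5
Name: rating, dtype: int64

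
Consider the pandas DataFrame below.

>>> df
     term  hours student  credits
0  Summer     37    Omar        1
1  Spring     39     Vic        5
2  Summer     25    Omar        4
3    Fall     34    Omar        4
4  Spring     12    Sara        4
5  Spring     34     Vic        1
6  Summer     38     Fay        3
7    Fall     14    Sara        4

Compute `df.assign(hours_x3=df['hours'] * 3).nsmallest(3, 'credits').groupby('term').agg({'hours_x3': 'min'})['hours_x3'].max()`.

111

add column hours_x3 = df['hours'] * 3:
     term  hours student  credits  hours_x3
0  Summer     37    Omar        1       111
1  Spring     39     Vic        5       117
2  Summer     25    Omar        4        75
3    Fall     34    Omar        4       102
4  Spring     12    Sara        4        36
5  Spring     34     Vic        1       102
6  Summer     38     Fay        3       114
7    Fall     14    Sara        4        42
take 3 rows with smallest credits:
     term  hours student  credits  hours_x3
0  Summer     37    Omar        1       111
5  Spring     34     Vic        1       102
6  Summer     38     Fay        3       114
group by term, min of hours_x3:
        hours_x3
term            
Spring       102
Summer       111
Taking the max of column 'hours_x3' gives 111.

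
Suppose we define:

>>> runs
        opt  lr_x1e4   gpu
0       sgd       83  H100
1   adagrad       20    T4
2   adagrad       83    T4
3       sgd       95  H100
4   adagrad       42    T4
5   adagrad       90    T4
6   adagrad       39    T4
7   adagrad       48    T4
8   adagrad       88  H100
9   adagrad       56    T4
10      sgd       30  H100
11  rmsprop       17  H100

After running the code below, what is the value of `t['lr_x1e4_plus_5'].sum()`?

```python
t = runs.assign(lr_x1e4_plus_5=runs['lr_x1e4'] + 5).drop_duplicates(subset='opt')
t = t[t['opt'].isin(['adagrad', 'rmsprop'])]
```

47

add column lr_x1e4_plus_5 = runs['lr_x1e4'] + 5:
        opt  lr_x1e4   gpu  lr_x1e4_plus_5
0       sgd       83  H100              88
1   adagrad       20    T4              25
2   adagrad       83    T4              88
3       sgd       95  H100             100
4   adagrad       42    T4              47
5   adagrad       90    T4              95
6   adagrad       39    T4              44
7   adagrad       48    T4              53
8   adagrad       88  H100              93
9   adagrad       56    T4              61
10      sgd       30  H100              35
11  rmsprop       17  H100              22
drop duplicate opt (keep=first):
        opt  lr_x1e4   gpu  lr_x1e4_plus_5
0       sgd       83  H100              88
1   adagrad       20    T4              25
11  rmsprop       17  H100              22
filter rows where opt in ['adagrad', 'rmsprop']:
        opt  lr_x1e4   gpu  lr_x1e4_plus_5
1   adagrad       20    T4              25
11  rmsprop       17  H100              22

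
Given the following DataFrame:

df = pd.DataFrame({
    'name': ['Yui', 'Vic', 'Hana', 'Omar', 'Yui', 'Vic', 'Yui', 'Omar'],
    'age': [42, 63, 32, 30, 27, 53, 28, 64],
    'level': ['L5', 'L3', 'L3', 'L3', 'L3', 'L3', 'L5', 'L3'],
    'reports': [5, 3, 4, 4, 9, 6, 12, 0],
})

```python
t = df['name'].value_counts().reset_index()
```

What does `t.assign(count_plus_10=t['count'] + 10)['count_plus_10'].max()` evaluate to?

13

value_counts of name:
name
Yui     3
Vic     2
Omar    2
Hana    1
Name: count, dtype: int64
reset_index():
   name  count
0   Yui      3
1   Vic      2
2  Omar      2
3  Hana      1
add column count_plus_10 = t['count'] + 10:
   name  count  count_plus_10
0   Yui      3             13
1   Vic      2             12
2  Omar      2             12
3  Hana      1             11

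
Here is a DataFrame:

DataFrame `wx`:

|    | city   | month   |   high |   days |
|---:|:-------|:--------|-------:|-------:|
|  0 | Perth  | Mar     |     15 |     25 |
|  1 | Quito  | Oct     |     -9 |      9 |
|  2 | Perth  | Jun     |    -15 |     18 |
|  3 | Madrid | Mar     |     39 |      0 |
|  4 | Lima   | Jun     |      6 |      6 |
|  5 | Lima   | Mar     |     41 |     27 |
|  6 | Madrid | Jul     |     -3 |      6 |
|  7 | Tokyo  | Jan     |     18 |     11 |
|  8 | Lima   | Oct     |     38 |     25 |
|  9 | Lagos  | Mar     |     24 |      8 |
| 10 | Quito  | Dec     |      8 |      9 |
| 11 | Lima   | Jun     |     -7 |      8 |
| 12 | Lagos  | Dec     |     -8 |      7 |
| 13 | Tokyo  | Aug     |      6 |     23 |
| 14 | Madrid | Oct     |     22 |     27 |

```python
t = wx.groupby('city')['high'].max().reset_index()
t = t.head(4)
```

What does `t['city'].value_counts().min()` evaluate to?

group by city, max of high:
city
Lagos     24
Lima      41
Madrid    39
Perth     15
Quito      8
Tokyo     18
Name: high, dtype: int64
reset_index():
     city  high
0   Lagos    24
1    Lima    41
2  Madrid    39
3   Perth    15
4   Quito     8
5   Tokyo    18
take first 4 rows:
     city  high
0   Lagos    24
1    Lima    41
2  Madrid    39
3   Perth    15
value_counts of city:
city
Lagos     1
Lima      1
Madrid    1
Perth     1
Name: count, dtype: int64
So min() = 1.

1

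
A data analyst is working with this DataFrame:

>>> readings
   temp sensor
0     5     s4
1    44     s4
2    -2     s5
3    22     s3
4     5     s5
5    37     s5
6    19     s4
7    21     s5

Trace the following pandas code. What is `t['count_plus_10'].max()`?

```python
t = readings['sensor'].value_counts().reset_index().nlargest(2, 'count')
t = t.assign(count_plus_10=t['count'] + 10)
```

14

value_counts of sensor:
sensor
s5    4
s4    3
s3    1
Name: count, dtype: int64
reset_index():
  sensor  count
0     s5      4
1     s4      3
2     s3      1
take 2 rows with largest count:
  sensor  count
0     s5      4
1     s4      3
add column count_plus_10 = t['count'] + 10:
  sensor  count  count_plus_10
0     s5      4             14
1     s4      3             13
Finally, max of column 'count_plus_10' = 14.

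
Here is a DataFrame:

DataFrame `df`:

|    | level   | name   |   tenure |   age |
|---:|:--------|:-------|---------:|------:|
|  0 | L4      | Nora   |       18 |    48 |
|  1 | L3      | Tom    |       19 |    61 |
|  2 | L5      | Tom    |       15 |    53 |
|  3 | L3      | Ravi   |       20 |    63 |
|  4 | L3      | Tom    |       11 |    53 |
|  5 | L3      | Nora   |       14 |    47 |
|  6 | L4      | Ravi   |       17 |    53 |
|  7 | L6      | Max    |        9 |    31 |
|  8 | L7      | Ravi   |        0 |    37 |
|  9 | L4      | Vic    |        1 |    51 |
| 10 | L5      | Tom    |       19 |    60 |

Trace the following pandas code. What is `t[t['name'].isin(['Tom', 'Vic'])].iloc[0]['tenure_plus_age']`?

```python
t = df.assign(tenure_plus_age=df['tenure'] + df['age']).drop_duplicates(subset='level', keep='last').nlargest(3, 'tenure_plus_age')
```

79

add column tenure_plus_age = df['tenure'] + df['age']:
   level  name  tenure  age  tenure_plus_age
0     L4  Nora      18   48               66
1     L3   Tom      19   61               80
2     L5   Tom      15   53               68
3     L3  Ravi      20   63               83
4     L3   Tom      11   53               64
5     L3  Nora      14   47               61
6     L4  Ravi      17   53               70
7     L6   Max       9   31               40
8     L7  Ravi       0   37               37
9     L4   Vic       1   51               52
10    L5   Tom      19   60               79
drop duplicate level (keep=last):
   level  name  tenure  age  tenure_plus_age
5     L3  Nora      14   47               61
7     L6   Max       9   31               40
8     L7  Ravi       0   37               37
9     L4   Vic       1   51               52
10    L5   Tom      19   60               79
take 3 rows with largest tenure_plus_age:
   level  name  tenure  age  tenure_plus_age
10    L5   Tom      19   60               79
5     L3  Nora      14   47               61
9     L4   Vic       1   51               52
filter rows where name in ['Tom', 'Vic']:
   level name  tenure  age  tenure_plus_age
10    L5  Tom      19   60               79
9     L4  Vic       1   51               52
Finally, value at position 0, column 'tenure_plus_age' = 79.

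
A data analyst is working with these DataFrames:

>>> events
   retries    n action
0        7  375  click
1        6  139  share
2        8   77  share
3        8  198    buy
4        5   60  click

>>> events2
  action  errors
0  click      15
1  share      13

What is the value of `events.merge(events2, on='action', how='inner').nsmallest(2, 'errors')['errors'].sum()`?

merge on 'action' (how='inner') → 4 rows:
   retries    n action  errors
0        7  375  click      15
1        6  139  share      13
2        8   77  share      13
3        5   60  click      15
take 2 rows with smallest errors:
   retries    n action  errors
1        6  139  share      13
2        8   77  share      13

26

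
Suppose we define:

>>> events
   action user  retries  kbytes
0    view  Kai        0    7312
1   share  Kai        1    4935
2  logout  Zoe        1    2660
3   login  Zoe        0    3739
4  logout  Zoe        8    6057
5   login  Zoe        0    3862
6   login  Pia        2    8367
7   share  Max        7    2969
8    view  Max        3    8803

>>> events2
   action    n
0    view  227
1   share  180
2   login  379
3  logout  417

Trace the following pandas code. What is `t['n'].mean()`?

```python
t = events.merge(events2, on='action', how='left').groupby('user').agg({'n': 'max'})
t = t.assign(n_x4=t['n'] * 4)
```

312.5

merge on 'action' (how='left') → 9 rows:
   action user  retries  kbytes    n
0    view  Kai        0    7312  227
1   share  Kai        1    4935  180
2  logout  Zoe        1    2660  417
3   login  Zoe        0    3739  379
4  logout  Zoe        8    6057  417
5   login  Zoe        0    3862  379
6   login  Pia        2    8367  379
7   share  Max        7    2969  180
8    view  Max        3    8803  227
group by user, max of n:
        n
user     
Kai   227
Max   227
Pia   379
Zoe   417
add column n_x4 = t['n'] * 4:
        n  n_x4
user           
Kai   227   908
Max   227   908
Pia   379  1516
Zoe   417  1668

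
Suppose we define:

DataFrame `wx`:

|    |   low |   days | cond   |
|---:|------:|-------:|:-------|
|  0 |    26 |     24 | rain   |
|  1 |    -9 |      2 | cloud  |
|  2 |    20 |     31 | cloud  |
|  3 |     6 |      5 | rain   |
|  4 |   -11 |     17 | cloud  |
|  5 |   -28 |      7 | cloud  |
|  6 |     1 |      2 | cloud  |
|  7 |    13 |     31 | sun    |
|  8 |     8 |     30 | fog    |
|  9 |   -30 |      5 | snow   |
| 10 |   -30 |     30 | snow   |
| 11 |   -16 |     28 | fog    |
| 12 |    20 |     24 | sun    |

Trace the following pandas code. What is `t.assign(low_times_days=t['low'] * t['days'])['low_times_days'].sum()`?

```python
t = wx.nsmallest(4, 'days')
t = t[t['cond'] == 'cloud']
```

take 4 rows with smallest days:
   low  days   cond
1   -9     2  cloud
6    1     2  cloud
3    6     5   rain
9  -30     5   snow
filter rows where cond == 'cloud':
   low  days   cond
1   -9     2  cloud
6    1     2  cloud
add column low_times_days = t['low'] * t['days']:
   low  days   cond  low_times_days
1   -9     2  cloud             -18
6    1     2  cloud               2

-16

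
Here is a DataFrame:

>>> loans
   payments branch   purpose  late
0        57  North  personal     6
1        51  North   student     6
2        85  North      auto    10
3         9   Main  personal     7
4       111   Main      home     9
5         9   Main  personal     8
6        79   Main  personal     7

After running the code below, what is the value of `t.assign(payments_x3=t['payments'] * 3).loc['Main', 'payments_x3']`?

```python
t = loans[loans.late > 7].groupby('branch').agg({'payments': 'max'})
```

filter rows where late > 7:
   payments branch   purpose  late
2        85  North      auto    10
4       111   Main      home     9
5         9   Main  personal     8
group by branch, max of payments:
        payments
branch          
Main         111
North         85
add column payments_x3 = t['payments'] * 3:
        payments  payments_x3
branch                       
Main         111          333
North         85          255
Taking the value at row 'Main', column 'payments_x3' gives 333.

333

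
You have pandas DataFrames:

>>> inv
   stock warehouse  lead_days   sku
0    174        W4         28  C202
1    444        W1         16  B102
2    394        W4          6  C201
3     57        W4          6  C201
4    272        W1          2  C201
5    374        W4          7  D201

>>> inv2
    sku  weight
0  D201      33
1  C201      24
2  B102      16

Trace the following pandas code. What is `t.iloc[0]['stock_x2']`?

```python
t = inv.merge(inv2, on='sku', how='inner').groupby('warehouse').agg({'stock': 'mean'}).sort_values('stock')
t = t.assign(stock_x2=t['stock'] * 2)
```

merge on 'sku' (how='inner') → 5 rows:
   stock warehouse  lead_days   sku  weight
0    444        W1         16  B102      16
1    394        W4          6  C201      24
2     57        W4          6  C201      24
3    272        W1          2  C201      24
4    374        W4          7  D201      33
group by warehouse, mean of stock:
           stock
warehouse       
W1         358.0
W4         275.0
sort by stock:
           stock
warehouse       
W4         275.0
W1         358.0
add column stock_x2 = t['stock'] * 2:
           stock  stock_x2
warehouse                 
W4         275.0     550.0
W1         358.0     716.0

550.0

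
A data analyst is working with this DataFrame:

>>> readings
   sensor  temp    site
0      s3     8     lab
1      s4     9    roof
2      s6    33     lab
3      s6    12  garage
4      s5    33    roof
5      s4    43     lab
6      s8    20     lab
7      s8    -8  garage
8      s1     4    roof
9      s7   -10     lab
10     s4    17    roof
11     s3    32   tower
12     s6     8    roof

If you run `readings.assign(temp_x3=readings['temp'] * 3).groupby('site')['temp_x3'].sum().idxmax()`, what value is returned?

add column temp_x3 = readings['temp'] * 3:
   sensor  temp    site  temp_x3
0      s3     8     lab       24
1      s4     9    roof       27
2      s6    33     lab       99
3      s6    12  garage       36
4      s5    33    roof       99
5      s4    43     lab      129
6      s8    20     lab       60
7      s8    -8  garage      -24
8      s1     4    roof       12
9      s7   -10     lab      -30
10     s4    17    roof       51
11     s3    32   tower       96
12     s6     8    roof       24
group by site, sum of temp_x3:
site
garage     12
lab       282
roof      213
tower      96
Name: temp_x3, dtype: int64
Reading off the label with the largest value, we get lab.

lab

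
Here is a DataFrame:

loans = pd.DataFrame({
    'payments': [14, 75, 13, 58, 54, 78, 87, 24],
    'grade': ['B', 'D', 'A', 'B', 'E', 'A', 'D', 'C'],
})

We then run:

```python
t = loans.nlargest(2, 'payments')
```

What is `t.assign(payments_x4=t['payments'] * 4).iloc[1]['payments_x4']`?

312

take 2 rows with largest payments:
   payments grade
6        87     D
5        78     A
add column payments_x4 = t['payments'] * 4:
   payments grade  payments_x4
6        87     D          348
5        78     A          312
Then the value at position 1, column 'payments_x4': 312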